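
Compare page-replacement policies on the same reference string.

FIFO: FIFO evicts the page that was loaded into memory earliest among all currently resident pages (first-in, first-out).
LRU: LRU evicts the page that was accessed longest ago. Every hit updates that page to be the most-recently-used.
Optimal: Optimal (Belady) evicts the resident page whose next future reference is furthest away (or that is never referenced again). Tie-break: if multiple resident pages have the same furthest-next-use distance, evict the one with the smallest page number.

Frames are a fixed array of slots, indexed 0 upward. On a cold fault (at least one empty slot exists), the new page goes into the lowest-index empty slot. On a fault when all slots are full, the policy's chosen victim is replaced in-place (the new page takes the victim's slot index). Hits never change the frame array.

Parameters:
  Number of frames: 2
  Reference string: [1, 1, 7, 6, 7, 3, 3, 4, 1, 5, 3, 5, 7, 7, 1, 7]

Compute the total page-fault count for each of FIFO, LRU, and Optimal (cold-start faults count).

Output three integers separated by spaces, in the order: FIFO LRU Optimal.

--- FIFO ---
  step 0: ref 1 -> FAULT, frames=[1,-] (faults so far: 1)
  step 1: ref 1 -> HIT, frames=[1,-] (faults so far: 1)
  step 2: ref 7 -> FAULT, frames=[1,7] (faults so far: 2)
  step 3: ref 6 -> FAULT, evict 1, frames=[6,7] (faults so far: 3)
  step 4: ref 7 -> HIT, frames=[6,7] (faults so far: 3)
  step 5: ref 3 -> FAULT, evict 7, frames=[6,3] (faults so far: 4)
  step 6: ref 3 -> HIT, frames=[6,3] (faults so far: 4)
  step 7: ref 4 -> FAULT, evict 6, frames=[4,3] (faults so far: 5)
  step 8: ref 1 -> FAULT, evict 3, frames=[4,1] (faults so far: 6)
  step 9: ref 5 -> FAULT, evict 4, frames=[5,1] (faults so far: 7)
  step 10: ref 3 -> FAULT, evict 1, frames=[5,3] (faults so far: 8)
  step 11: ref 5 -> HIT, frames=[5,3] (faults so far: 8)
  step 12: ref 7 -> FAULT, evict 5, frames=[7,3] (faults so far: 9)
  step 13: ref 7 -> HIT, frames=[7,3] (faults so far: 9)
  step 14: ref 1 -> FAULT, evict 3, frames=[7,1] (faults so far: 10)
  step 15: ref 7 -> HIT, frames=[7,1] (faults so far: 10)
  FIFO total faults: 10
--- LRU ---
  step 0: ref 1 -> FAULT, frames=[1,-] (faults so far: 1)
  step 1: ref 1 -> HIT, frames=[1,-] (faults so far: 1)
  step 2: ref 7 -> FAULT, frames=[1,7] (faults so far: 2)
  step 3: ref 6 -> FAULT, evict 1, frames=[6,7] (faults so far: 3)
  step 4: ref 7 -> HIT, frames=[6,7] (faults so far: 3)
  step 5: ref 3 -> FAULT, evict 6, frames=[3,7] (faults so far: 4)
  step 6: ref 3 -> HIT, frames=[3,7] (faults so far: 4)
  step 7: ref 4 -> FAULT, evict 7, frames=[3,4] (faults so far: 5)
  step 8: ref 1 -> FAULT, evict 3, frames=[1,4] (faults so far: 6)
  step 9: ref 5 -> FAULT, evict 4, frames=[1,5] (faults so far: 7)
  step 10: ref 3 -> FAULT, evict 1, frames=[3,5] (faults so far: 8)
  step 11: ref 5 -> HIT, frames=[3,5] (faults so far: 8)
  step 12: ref 7 -> FAULT, evict 3, frames=[7,5] (faults so far: 9)
  step 13: ref 7 -> HIT, frames=[7,5] (faults so far: 9)
  step 14: ref 1 -> FAULT, evict 5, frames=[7,1] (faults so far: 10)
  step 15: ref 7 -> HIT, frames=[7,1] (faults so far: 10)
  LRU total faults: 10
--- Optimal ---
  step 0: ref 1 -> FAULT, frames=[1,-] (faults so far: 1)
  step 1: ref 1 -> HIT, frames=[1,-] (faults so far: 1)
  step 2: ref 7 -> FAULT, frames=[1,7] (faults so far: 2)
  step 3: ref 6 -> FAULT, evict 1, frames=[6,7] (faults so far: 3)
  step 4: ref 7 -> HIT, frames=[6,7] (faults so far: 3)
  step 5: ref 3 -> FAULT, evict 6, frames=[3,7] (faults so far: 4)
  step 6: ref 3 -> HIT, frames=[3,7] (faults so far: 4)
  step 7: ref 4 -> FAULT, evict 7, frames=[3,4] (faults so far: 5)
  step 8: ref 1 -> FAULT, evict 4, frames=[3,1] (faults so far: 6)
  step 9: ref 5 -> FAULT, evict 1, frames=[3,5] (faults so far: 7)
  step 10: ref 3 -> HIT, frames=[3,5] (faults so far: 7)
  step 11: ref 5 -> HIT, frames=[3,5] (faults so far: 7)
  step 12: ref 7 -> FAULT, evict 3, frames=[7,5] (faults so far: 8)
  step 13: ref 7 -> HIT, frames=[7,5] (faults so far: 8)
  step 14: ref 1 -> FAULT, evict 5, frames=[7,1] (faults so far: 9)
  step 15: ref 7 -> HIT, frames=[7,1] (faults so far: 9)
  Optimal total faults: 9

Answer: 10 10 9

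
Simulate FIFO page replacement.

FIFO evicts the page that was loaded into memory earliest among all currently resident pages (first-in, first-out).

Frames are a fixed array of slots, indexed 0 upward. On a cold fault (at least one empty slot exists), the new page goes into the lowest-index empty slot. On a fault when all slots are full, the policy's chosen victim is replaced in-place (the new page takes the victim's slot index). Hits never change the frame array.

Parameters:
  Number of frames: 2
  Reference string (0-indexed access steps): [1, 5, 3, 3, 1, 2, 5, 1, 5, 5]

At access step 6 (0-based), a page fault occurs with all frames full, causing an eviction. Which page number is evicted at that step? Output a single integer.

Step 0: ref 1 -> FAULT, frames=[1,-]
Step 1: ref 5 -> FAULT, frames=[1,5]
Step 2: ref 3 -> FAULT, evict 1, frames=[3,5]
Step 3: ref 3 -> HIT, frames=[3,5]
Step 4: ref 1 -> FAULT, evict 5, frames=[3,1]
Step 5: ref 2 -> FAULT, evict 3, frames=[2,1]
Step 6: ref 5 -> FAULT, evict 1, frames=[2,5]
At step 6: evicted page 1

Answer: 1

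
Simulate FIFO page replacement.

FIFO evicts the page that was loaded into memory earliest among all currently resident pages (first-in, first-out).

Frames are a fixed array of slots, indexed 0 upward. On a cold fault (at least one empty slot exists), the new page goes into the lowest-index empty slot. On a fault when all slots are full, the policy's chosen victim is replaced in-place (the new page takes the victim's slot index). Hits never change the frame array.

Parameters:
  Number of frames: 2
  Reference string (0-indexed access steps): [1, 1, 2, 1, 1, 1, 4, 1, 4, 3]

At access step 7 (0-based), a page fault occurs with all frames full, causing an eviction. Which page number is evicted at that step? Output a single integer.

Answer: 2

Derivation:
Step 0: ref 1 -> FAULT, frames=[1,-]
Step 1: ref 1 -> HIT, frames=[1,-]
Step 2: ref 2 -> FAULT, frames=[1,2]
Step 3: ref 1 -> HIT, frames=[1,2]
Step 4: ref 1 -> HIT, frames=[1,2]
Step 5: ref 1 -> HIT, frames=[1,2]
Step 6: ref 4 -> FAULT, evict 1, frames=[4,2]
Step 7: ref 1 -> FAULT, evict 2, frames=[4,1]
At step 7: evicted page 2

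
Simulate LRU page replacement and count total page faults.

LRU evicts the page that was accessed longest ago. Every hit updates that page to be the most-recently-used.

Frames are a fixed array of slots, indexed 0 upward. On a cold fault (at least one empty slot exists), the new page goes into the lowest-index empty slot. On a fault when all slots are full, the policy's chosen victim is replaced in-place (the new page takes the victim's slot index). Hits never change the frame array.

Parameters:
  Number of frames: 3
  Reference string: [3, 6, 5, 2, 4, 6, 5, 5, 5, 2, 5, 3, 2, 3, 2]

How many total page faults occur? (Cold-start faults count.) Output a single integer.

Step 0: ref 3 → FAULT, frames=[3,-,-]
Step 1: ref 6 → FAULT, frames=[3,6,-]
Step 2: ref 5 → FAULT, frames=[3,6,5]
Step 3: ref 2 → FAULT (evict 3), frames=[2,6,5]
Step 4: ref 4 → FAULT (evict 6), frames=[2,4,5]
Step 5: ref 6 → FAULT (evict 5), frames=[2,4,6]
Step 6: ref 5 → FAULT (evict 2), frames=[5,4,6]
Step 7: ref 5 → HIT, frames=[5,4,6]
Step 8: ref 5 → HIT, frames=[5,4,6]
Step 9: ref 2 → FAULT (evict 4), frames=[5,2,6]
Step 10: ref 5 → HIT, frames=[5,2,6]
Step 11: ref 3 → FAULT (evict 6), frames=[5,2,3]
Step 12: ref 2 → HIT, frames=[5,2,3]
Step 13: ref 3 → HIT, frames=[5,2,3]
Step 14: ref 2 → HIT, frames=[5,2,3]
Total faults: 9

Answer: 9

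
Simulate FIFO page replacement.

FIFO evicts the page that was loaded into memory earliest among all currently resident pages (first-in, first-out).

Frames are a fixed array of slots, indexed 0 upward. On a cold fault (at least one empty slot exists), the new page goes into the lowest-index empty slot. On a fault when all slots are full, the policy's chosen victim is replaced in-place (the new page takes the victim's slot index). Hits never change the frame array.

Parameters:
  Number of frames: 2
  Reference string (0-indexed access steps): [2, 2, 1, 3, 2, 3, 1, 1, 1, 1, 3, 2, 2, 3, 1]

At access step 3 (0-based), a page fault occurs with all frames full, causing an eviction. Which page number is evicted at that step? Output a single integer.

Step 0: ref 2 -> FAULT, frames=[2,-]
Step 1: ref 2 -> HIT, frames=[2,-]
Step 2: ref 1 -> FAULT, frames=[2,1]
Step 3: ref 3 -> FAULT, evict 2, frames=[3,1]
At step 3: evicted page 2

Answer: 2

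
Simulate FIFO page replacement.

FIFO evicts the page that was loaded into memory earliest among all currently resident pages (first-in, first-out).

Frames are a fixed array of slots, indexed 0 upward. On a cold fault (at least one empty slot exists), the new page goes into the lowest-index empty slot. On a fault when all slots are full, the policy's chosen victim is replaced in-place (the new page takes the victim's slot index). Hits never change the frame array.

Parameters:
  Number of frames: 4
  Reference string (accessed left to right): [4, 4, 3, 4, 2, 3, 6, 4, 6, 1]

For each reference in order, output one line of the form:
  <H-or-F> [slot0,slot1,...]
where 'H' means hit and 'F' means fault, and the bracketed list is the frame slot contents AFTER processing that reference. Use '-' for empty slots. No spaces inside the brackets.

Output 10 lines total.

F [4,-,-,-]
H [4,-,-,-]
F [4,3,-,-]
H [4,3,-,-]
F [4,3,2,-]
H [4,3,2,-]
F [4,3,2,6]
H [4,3,2,6]
H [4,3,2,6]
F [1,3,2,6]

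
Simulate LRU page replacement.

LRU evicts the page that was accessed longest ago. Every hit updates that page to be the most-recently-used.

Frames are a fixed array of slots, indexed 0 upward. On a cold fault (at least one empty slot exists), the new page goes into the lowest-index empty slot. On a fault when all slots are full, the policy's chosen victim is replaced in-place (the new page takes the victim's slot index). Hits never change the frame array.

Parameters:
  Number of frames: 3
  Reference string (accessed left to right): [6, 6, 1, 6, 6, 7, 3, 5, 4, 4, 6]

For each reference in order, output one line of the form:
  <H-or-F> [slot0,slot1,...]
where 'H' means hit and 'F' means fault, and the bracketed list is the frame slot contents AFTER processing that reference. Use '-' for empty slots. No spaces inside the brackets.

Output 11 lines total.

F [6,-,-]
H [6,-,-]
F [6,1,-]
H [6,1,-]
H [6,1,-]
F [6,1,7]
F [6,3,7]
F [5,3,7]
F [5,3,4]
H [5,3,4]
F [5,6,4]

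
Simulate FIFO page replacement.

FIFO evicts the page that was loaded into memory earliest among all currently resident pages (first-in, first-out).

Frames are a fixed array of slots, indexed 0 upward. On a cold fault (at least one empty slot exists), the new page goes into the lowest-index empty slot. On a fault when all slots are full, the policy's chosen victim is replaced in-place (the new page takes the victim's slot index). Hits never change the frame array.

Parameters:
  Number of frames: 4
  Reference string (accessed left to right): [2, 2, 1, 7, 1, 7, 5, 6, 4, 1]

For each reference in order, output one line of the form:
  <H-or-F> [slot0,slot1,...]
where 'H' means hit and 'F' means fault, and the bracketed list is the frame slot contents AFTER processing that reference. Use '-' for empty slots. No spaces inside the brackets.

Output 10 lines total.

F [2,-,-,-]
H [2,-,-,-]
F [2,1,-,-]
F [2,1,7,-]
H [2,1,7,-]
H [2,1,7,-]
F [2,1,7,5]
F [6,1,7,5]
F [6,4,7,5]
F [6,4,1,5]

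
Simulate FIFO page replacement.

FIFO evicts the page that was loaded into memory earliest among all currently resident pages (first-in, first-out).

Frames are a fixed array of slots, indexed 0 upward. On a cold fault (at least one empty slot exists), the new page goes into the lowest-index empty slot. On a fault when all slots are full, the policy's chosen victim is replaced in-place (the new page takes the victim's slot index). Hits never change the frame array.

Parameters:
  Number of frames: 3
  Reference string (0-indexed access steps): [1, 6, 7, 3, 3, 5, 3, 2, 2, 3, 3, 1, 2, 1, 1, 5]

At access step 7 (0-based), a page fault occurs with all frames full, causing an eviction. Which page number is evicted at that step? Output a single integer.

Step 0: ref 1 -> FAULT, frames=[1,-,-]
Step 1: ref 6 -> FAULT, frames=[1,6,-]
Step 2: ref 7 -> FAULT, frames=[1,6,7]
Step 3: ref 3 -> FAULT, evict 1, frames=[3,6,7]
Step 4: ref 3 -> HIT, frames=[3,6,7]
Step 5: ref 5 -> FAULT, evict 6, frames=[3,5,7]
Step 6: ref 3 -> HIT, frames=[3,5,7]
Step 7: ref 2 -> FAULT, evict 7, frames=[3,5,2]
At step 7: evicted page 7

Answer: 7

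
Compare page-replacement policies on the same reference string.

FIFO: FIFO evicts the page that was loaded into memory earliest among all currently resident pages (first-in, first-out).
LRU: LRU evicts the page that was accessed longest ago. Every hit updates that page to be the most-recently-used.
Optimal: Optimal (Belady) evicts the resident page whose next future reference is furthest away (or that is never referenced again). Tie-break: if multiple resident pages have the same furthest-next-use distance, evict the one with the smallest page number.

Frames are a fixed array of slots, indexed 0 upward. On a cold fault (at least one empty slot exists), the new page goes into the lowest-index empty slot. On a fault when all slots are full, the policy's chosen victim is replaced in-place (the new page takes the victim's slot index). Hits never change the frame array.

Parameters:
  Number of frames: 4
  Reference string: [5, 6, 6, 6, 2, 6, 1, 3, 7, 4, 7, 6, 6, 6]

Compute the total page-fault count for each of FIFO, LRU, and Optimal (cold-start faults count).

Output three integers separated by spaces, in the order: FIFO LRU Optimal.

--- FIFO ---
  step 0: ref 5 -> FAULT, frames=[5,-,-,-] (faults so far: 1)
  step 1: ref 6 -> FAULT, frames=[5,6,-,-] (faults so far: 2)
  step 2: ref 6 -> HIT, frames=[5,6,-,-] (faults so far: 2)
  step 3: ref 6 -> HIT, frames=[5,6,-,-] (faults so far: 2)
  step 4: ref 2 -> FAULT, frames=[5,6,2,-] (faults so far: 3)
  step 5: ref 6 -> HIT, frames=[5,6,2,-] (faults so far: 3)
  step 6: ref 1 -> FAULT, frames=[5,6,2,1] (faults so far: 4)
  step 7: ref 3 -> FAULT, evict 5, frames=[3,6,2,1] (faults so far: 5)
  step 8: ref 7 -> FAULT, evict 6, frames=[3,7,2,1] (faults so far: 6)
  step 9: ref 4 -> FAULT, evict 2, frames=[3,7,4,1] (faults so far: 7)
  step 10: ref 7 -> HIT, frames=[3,7,4,1] (faults so far: 7)
  step 11: ref 6 -> FAULT, evict 1, frames=[3,7,4,6] (faults so far: 8)
  step 12: ref 6 -> HIT, frames=[3,7,4,6] (faults so far: 8)
  step 13: ref 6 -> HIT, frames=[3,7,4,6] (faults so far: 8)
  FIFO total faults: 8
--- LRU ---
  step 0: ref 5 -> FAULT, frames=[5,-,-,-] (faults so far: 1)
  step 1: ref 6 -> FAULT, frames=[5,6,-,-] (faults so far: 2)
  step 2: ref 6 -> HIT, frames=[5,6,-,-] (faults so far: 2)
  step 3: ref 6 -> HIT, frames=[5,6,-,-] (faults so far: 2)
  step 4: ref 2 -> FAULT, frames=[5,6,2,-] (faults so far: 3)
  step 5: ref 6 -> HIT, frames=[5,6,2,-] (faults so far: 3)
  step 6: ref 1 -> FAULT, frames=[5,6,2,1] (faults so far: 4)
  step 7: ref 3 -> FAULT, evict 5, frames=[3,6,2,1] (faults so far: 5)
  step 8: ref 7 -> FAULT, evict 2, frames=[3,6,7,1] (faults so far: 6)
  step 9: ref 4 -> FAULT, evict 6, frames=[3,4,7,1] (faults so far: 7)
  step 10: ref 7 -> HIT, frames=[3,4,7,1] (faults so far: 7)
  step 11: ref 6 -> FAULT, evict 1, frames=[3,4,7,6] (faults so far: 8)
  step 12: ref 6 -> HIT, frames=[3,4,7,6] (faults so far: 8)
  step 13: ref 6 -> HIT, frames=[3,4,7,6] (faults so far: 8)
  LRU total faults: 8
--- Optimal ---
  step 0: ref 5 -> FAULT, frames=[5,-,-,-] (faults so far: 1)
  step 1: ref 6 -> FAULT, frames=[5,6,-,-] (faults so far: 2)
  step 2: ref 6 -> HIT, frames=[5,6,-,-] (faults so far: 2)
  step 3: ref 6 -> HIT, frames=[5,6,-,-] (faults so far: 2)
  step 4: ref 2 -> FAULT, frames=[5,6,2,-] (faults so far: 3)
  step 5: ref 6 -> HIT, frames=[5,6,2,-] (faults so far: 3)
  step 6: ref 1 -> FAULT, frames=[5,6,2,1] (faults so far: 4)
  step 7: ref 3 -> FAULT, evict 1, frames=[5,6,2,3] (faults so far: 5)
  step 8: ref 7 -> FAULT, evict 2, frames=[5,6,7,3] (faults so far: 6)
  step 9: ref 4 -> FAULT, evict 3, frames=[5,6,7,4] (faults so far: 7)
  step 10: ref 7 -> HIT, frames=[5,6,7,4] (faults so far: 7)
  step 11: ref 6 -> HIT, frames=[5,6,7,4] (faults so far: 7)
  step 12: ref 6 -> HIT, frames=[5,6,7,4] (faults so far: 7)
  step 13: ref 6 -> HIT, frames=[5,6,7,4] (faults so far: 7)
  Optimal total faults: 7

Answer: 8 8 7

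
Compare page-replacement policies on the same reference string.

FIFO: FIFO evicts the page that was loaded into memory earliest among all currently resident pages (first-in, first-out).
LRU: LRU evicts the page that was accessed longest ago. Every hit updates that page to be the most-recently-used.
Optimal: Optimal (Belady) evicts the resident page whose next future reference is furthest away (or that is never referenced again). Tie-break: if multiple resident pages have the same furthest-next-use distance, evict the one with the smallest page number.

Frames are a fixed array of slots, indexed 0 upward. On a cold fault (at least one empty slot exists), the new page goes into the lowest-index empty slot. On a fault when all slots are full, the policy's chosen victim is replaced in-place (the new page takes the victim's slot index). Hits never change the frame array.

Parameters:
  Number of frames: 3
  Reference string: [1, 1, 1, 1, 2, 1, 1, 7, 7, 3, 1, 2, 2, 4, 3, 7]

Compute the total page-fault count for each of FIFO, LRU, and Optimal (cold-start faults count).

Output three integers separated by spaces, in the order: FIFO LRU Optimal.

--- FIFO ---
  step 0: ref 1 -> FAULT, frames=[1,-,-] (faults so far: 1)
  step 1: ref 1 -> HIT, frames=[1,-,-] (faults so far: 1)
  step 2: ref 1 -> HIT, frames=[1,-,-] (faults so far: 1)
  step 3: ref 1 -> HIT, frames=[1,-,-] (faults so far: 1)
  step 4: ref 2 -> FAULT, frames=[1,2,-] (faults so far: 2)
  step 5: ref 1 -> HIT, frames=[1,2,-] (faults so far: 2)
  step 6: ref 1 -> HIT, frames=[1,2,-] (faults so far: 2)
  step 7: ref 7 -> FAULT, frames=[1,2,7] (faults so far: 3)
  step 8: ref 7 -> HIT, frames=[1,2,7] (faults so far: 3)
  step 9: ref 3 -> FAULT, evict 1, frames=[3,2,7] (faults so far: 4)
  step 10: ref 1 -> FAULT, evict 2, frames=[3,1,7] (faults so far: 5)
  step 11: ref 2 -> FAULT, evict 7, frames=[3,1,2] (faults so far: 6)
  step 12: ref 2 -> HIT, frames=[3,1,2] (faults so far: 6)
  step 13: ref 4 -> FAULT, evict 3, frames=[4,1,2] (faults so far: 7)
  step 14: ref 3 -> FAULT, evict 1, frames=[4,3,2] (faults so far: 8)
  step 15: ref 7 -> FAULT, evict 2, frames=[4,3,7] (faults so far: 9)
  FIFO total faults: 9
--- LRU ---
  step 0: ref 1 -> FAULT, frames=[1,-,-] (faults so far: 1)
  step 1: ref 1 -> HIT, frames=[1,-,-] (faults so far: 1)
  step 2: ref 1 -> HIT, frames=[1,-,-] (faults so far: 1)
  step 3: ref 1 -> HIT, frames=[1,-,-] (faults so far: 1)
  step 4: ref 2 -> FAULT, frames=[1,2,-] (faults so far: 2)
  step 5: ref 1 -> HIT, frames=[1,2,-] (faults so far: 2)
  step 6: ref 1 -> HIT, frames=[1,2,-] (faults so far: 2)
  step 7: ref 7 -> FAULT, frames=[1,2,7] (faults so far: 3)
  step 8: ref 7 -> HIT, frames=[1,2,7] (faults so far: 3)
  step 9: ref 3 -> FAULT, evict 2, frames=[1,3,7] (faults so far: 4)
  step 10: ref 1 -> HIT, frames=[1,3,7] (faults so far: 4)
  step 11: ref 2 -> FAULT, evict 7, frames=[1,3,2] (faults so far: 5)
  step 12: ref 2 -> HIT, frames=[1,3,2] (faults so far: 5)
  step 13: ref 4 -> FAULT, evict 3, frames=[1,4,2] (faults so far: 6)
  step 14: ref 3 -> FAULT, evict 1, frames=[3,4,2] (faults so far: 7)
  step 15: ref 7 -> FAULT, evict 2, frames=[3,4,7] (faults so far: 8)
  LRU total faults: 8
--- Optimal ---
  step 0: ref 1 -> FAULT, frames=[1,-,-] (faults so far: 1)
  step 1: ref 1 -> HIT, frames=[1,-,-] (faults so far: 1)
  step 2: ref 1 -> HIT, frames=[1,-,-] (faults so far: 1)
  step 3: ref 1 -> HIT, frames=[1,-,-] (faults so far: 1)
  step 4: ref 2 -> FAULT, frames=[1,2,-] (faults so far: 2)
  step 5: ref 1 -> HIT, frames=[1,2,-] (faults so far: 2)
  step 6: ref 1 -> HIT, frames=[1,2,-] (faults so far: 2)
  step 7: ref 7 -> FAULT, frames=[1,2,7] (faults so far: 3)
  step 8: ref 7 -> HIT, frames=[1,2,7] (faults so far: 3)
  step 9: ref 3 -> FAULT, evict 7, frames=[1,2,3] (faults so far: 4)
  step 10: ref 1 -> HIT, frames=[1,2,3] (faults so far: 4)
  step 11: ref 2 -> HIT, frames=[1,2,3] (faults so far: 4)
  step 12: ref 2 -> HIT, frames=[1,2,3] (faults so far: 4)
  step 13: ref 4 -> FAULT, evict 1, frames=[4,2,3] (faults so far: 5)
  step 14: ref 3 -> HIT, frames=[4,2,3] (faults so far: 5)
  step 15: ref 7 -> FAULT, evict 2, frames=[4,7,3] (faults so far: 6)
  Optimal total faults: 6

Answer: 9 8 6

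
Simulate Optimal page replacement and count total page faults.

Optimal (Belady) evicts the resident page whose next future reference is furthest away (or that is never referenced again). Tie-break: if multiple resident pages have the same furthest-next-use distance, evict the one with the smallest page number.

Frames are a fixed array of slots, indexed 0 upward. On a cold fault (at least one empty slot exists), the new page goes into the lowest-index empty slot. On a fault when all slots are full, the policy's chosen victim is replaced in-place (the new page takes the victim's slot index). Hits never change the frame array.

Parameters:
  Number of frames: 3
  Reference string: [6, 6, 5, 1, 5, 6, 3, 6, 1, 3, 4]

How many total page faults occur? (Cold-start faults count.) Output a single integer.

Answer: 5

Derivation:
Step 0: ref 6 → FAULT, frames=[6,-,-]
Step 1: ref 6 → HIT, frames=[6,-,-]
Step 2: ref 5 → FAULT, frames=[6,5,-]
Step 3: ref 1 → FAULT, frames=[6,5,1]
Step 4: ref 5 → HIT, frames=[6,5,1]
Step 5: ref 6 → HIT, frames=[6,5,1]
Step 6: ref 3 → FAULT (evict 5), frames=[6,3,1]
Step 7: ref 6 → HIT, frames=[6,3,1]
Step 8: ref 1 → HIT, frames=[6,3,1]
Step 9: ref 3 → HIT, frames=[6,3,1]
Step 10: ref 4 → FAULT (evict 1), frames=[6,3,4]
Total faults: 5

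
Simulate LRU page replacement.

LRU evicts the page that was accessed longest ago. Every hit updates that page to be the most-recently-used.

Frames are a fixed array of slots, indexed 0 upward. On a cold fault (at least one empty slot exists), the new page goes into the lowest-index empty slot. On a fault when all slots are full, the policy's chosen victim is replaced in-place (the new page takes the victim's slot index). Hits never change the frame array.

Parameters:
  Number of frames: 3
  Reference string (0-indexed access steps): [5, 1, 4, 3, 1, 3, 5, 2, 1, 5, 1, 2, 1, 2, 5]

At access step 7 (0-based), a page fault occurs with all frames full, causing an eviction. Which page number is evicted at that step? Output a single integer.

Answer: 1

Derivation:
Step 0: ref 5 -> FAULT, frames=[5,-,-]
Step 1: ref 1 -> FAULT, frames=[5,1,-]
Step 2: ref 4 -> FAULT, frames=[5,1,4]
Step 3: ref 3 -> FAULT, evict 5, frames=[3,1,4]
Step 4: ref 1 -> HIT, frames=[3,1,4]
Step 5: ref 3 -> HIT, frames=[3,1,4]
Step 6: ref 5 -> FAULT, evict 4, frames=[3,1,5]
Step 7: ref 2 -> FAULT, evict 1, frames=[3,2,5]
At step 7: evicted page 1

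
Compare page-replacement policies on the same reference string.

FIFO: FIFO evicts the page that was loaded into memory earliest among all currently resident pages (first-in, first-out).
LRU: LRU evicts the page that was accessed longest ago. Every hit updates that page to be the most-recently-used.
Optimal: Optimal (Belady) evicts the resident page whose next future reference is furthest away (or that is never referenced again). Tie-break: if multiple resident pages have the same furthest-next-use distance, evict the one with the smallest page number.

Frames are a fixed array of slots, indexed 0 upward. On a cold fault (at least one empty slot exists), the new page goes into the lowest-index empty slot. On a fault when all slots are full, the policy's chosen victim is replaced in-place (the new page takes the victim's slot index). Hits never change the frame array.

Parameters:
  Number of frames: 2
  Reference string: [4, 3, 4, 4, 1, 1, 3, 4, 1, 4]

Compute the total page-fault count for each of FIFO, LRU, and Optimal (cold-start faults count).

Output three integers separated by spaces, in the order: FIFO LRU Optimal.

Answer: 4 6 4

Derivation:
--- FIFO ---
  step 0: ref 4 -> FAULT, frames=[4,-] (faults so far: 1)
  step 1: ref 3 -> FAULT, frames=[4,3] (faults so far: 2)
  step 2: ref 4 -> HIT, frames=[4,3] (faults so far: 2)
  step 3: ref 4 -> HIT, frames=[4,3] (faults so far: 2)
  step 4: ref 1 -> FAULT, evict 4, frames=[1,3] (faults so far: 3)
  step 5: ref 1 -> HIT, frames=[1,3] (faults so far: 3)
  step 6: ref 3 -> HIT, frames=[1,3] (faults so far: 3)
  step 7: ref 4 -> FAULT, evict 3, frames=[1,4] (faults so far: 4)
  step 8: ref 1 -> HIT, frames=[1,4] (faults so far: 4)
  step 9: ref 4 -> HIT, frames=[1,4] (faults so far: 4)
  FIFO total faults: 4
--- LRU ---
  step 0: ref 4 -> FAULT, frames=[4,-] (faults so far: 1)
  step 1: ref 3 -> FAULT, frames=[4,3] (faults so far: 2)
  step 2: ref 4 -> HIT, frames=[4,3] (faults so far: 2)
  step 3: ref 4 -> HIT, frames=[4,3] (faults so far: 2)
  step 4: ref 1 -> FAULT, evict 3, frames=[4,1] (faults so far: 3)
  step 5: ref 1 -> HIT, frames=[4,1] (faults so far: 3)
  step 6: ref 3 -> FAULT, evict 4, frames=[3,1] (faults so far: 4)
  step 7: ref 4 -> FAULT, evict 1, frames=[3,4] (faults so far: 5)
  step 8: ref 1 -> FAULT, evict 3, frames=[1,4] (faults so far: 6)
  step 9: ref 4 -> HIT, frames=[1,4] (faults so far: 6)
  LRU total faults: 6
--- Optimal ---
  step 0: ref 4 -> FAULT, frames=[4,-] (faults so far: 1)
  step 1: ref 3 -> FAULT, frames=[4,3] (faults so far: 2)
  step 2: ref 4 -> HIT, frames=[4,3] (faults so far: 2)
  step 3: ref 4 -> HIT, frames=[4,3] (faults so far: 2)
  step 4: ref 1 -> FAULT, evict 4, frames=[1,3] (faults so far: 3)
  step 5: ref 1 -> HIT, frames=[1,3] (faults so far: 3)
  step 6: ref 3 -> HIT, frames=[1,3] (faults so far: 3)
  step 7: ref 4 -> FAULT, evict 3, frames=[1,4] (faults so far: 4)
  step 8: ref 1 -> HIT, frames=[1,4] (faults so far: 4)
  step 9: ref 4 -> HIT, frames=[1,4] (faults so far: 4)
  Optimal total faults: 4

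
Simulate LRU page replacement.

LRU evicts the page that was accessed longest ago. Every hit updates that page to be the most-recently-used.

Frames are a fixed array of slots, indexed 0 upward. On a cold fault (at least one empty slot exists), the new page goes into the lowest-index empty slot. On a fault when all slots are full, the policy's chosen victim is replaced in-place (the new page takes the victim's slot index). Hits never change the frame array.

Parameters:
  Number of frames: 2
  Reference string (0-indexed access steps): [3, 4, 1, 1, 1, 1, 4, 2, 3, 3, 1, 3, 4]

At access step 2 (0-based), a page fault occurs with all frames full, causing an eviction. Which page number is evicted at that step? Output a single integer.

Step 0: ref 3 -> FAULT, frames=[3,-]
Step 1: ref 4 -> FAULT, frames=[3,4]
Step 2: ref 1 -> FAULT, evict 3, frames=[1,4]
At step 2: evicted page 3

Answer: 3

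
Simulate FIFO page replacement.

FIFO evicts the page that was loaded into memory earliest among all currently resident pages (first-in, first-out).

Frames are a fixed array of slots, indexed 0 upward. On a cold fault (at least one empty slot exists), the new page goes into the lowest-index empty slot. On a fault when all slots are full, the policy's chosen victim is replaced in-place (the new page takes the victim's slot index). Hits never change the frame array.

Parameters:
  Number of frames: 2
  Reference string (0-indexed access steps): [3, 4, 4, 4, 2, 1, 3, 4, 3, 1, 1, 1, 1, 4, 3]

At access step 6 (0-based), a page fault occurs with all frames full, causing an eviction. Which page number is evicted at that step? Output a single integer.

Answer: 2

Derivation:
Step 0: ref 3 -> FAULT, frames=[3,-]
Step 1: ref 4 -> FAULT, frames=[3,4]
Step 2: ref 4 -> HIT, frames=[3,4]
Step 3: ref 4 -> HIT, frames=[3,4]
Step 4: ref 2 -> FAULT, evict 3, frames=[2,4]
Step 5: ref 1 -> FAULT, evict 4, frames=[2,1]
Step 6: ref 3 -> FAULT, evict 2, frames=[3,1]
At step 6: evicted page 2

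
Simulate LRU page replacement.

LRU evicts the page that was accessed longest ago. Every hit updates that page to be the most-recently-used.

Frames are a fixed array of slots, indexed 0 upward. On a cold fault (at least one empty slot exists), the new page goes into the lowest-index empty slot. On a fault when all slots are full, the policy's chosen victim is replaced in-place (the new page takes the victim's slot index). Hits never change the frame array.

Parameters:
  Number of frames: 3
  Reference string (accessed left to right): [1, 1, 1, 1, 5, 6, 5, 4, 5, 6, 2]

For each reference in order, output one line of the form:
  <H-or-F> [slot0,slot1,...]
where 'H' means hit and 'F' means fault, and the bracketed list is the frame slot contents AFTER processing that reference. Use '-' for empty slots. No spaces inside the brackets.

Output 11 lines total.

F [1,-,-]
H [1,-,-]
H [1,-,-]
H [1,-,-]
F [1,5,-]
F [1,5,6]
H [1,5,6]
F [4,5,6]
H [4,5,6]
H [4,5,6]
F [2,5,6]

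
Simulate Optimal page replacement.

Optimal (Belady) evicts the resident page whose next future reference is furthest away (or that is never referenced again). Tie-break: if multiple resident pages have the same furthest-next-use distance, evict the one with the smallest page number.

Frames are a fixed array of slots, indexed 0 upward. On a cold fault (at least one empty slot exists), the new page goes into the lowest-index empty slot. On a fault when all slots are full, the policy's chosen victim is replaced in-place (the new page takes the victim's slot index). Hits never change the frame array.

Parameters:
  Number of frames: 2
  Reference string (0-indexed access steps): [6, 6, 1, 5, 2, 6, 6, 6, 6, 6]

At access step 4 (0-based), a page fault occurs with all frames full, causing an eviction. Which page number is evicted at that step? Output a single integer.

Step 0: ref 6 -> FAULT, frames=[6,-]
Step 1: ref 6 -> HIT, frames=[6,-]
Step 2: ref 1 -> FAULT, frames=[6,1]
Step 3: ref 5 -> FAULT, evict 1, frames=[6,5]
Step 4: ref 2 -> FAULT, evict 5, frames=[6,2]
At step 4: evicted page 5

Answer: 5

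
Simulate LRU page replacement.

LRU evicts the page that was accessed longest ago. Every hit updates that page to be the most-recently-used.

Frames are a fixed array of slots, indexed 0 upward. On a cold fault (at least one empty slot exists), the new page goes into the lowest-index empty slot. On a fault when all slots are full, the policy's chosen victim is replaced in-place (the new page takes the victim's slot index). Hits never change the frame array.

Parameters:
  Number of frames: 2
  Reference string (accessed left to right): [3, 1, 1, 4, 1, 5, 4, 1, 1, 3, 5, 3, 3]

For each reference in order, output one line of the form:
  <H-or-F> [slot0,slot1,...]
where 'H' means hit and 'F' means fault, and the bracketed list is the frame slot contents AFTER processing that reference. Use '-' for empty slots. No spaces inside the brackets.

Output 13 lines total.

F [3,-]
F [3,1]
H [3,1]
F [4,1]
H [4,1]
F [5,1]
F [5,4]
F [1,4]
H [1,4]
F [1,3]
F [5,3]
H [5,3]
H [5,3]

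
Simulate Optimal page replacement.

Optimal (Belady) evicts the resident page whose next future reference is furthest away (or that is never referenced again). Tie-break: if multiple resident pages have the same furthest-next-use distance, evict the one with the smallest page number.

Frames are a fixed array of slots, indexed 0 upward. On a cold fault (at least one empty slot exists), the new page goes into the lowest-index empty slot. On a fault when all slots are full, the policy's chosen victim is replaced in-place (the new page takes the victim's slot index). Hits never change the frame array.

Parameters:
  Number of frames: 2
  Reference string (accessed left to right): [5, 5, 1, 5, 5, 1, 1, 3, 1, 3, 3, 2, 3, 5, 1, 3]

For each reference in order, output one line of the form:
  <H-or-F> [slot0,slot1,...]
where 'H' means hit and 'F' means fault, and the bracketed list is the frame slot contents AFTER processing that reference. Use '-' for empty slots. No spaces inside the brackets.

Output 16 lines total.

F [5,-]
H [5,-]
F [5,1]
H [5,1]
H [5,1]
H [5,1]
H [5,1]
F [3,1]
H [3,1]
H [3,1]
H [3,1]
F [3,2]
H [3,2]
F [3,5]
F [3,1]
H [3,1]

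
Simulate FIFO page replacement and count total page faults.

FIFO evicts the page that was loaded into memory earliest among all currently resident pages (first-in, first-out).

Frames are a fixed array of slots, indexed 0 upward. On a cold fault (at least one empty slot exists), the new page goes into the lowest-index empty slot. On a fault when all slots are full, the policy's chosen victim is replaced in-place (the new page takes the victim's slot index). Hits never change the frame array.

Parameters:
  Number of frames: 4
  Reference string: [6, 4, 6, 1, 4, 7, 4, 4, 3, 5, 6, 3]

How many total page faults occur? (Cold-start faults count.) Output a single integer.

Answer: 7

Derivation:
Step 0: ref 6 → FAULT, frames=[6,-,-,-]
Step 1: ref 4 → FAULT, frames=[6,4,-,-]
Step 2: ref 6 → HIT, frames=[6,4,-,-]
Step 3: ref 1 → FAULT, frames=[6,4,1,-]
Step 4: ref 4 → HIT, frames=[6,4,1,-]
Step 5: ref 7 → FAULT, frames=[6,4,1,7]
Step 6: ref 4 → HIT, frames=[6,4,1,7]
Step 7: ref 4 → HIT, frames=[6,4,1,7]
Step 8: ref 3 → FAULT (evict 6), frames=[3,4,1,7]
Step 9: ref 5 → FAULT (evict 4), frames=[3,5,1,7]
Step 10: ref 6 → FAULT (evict 1), frames=[3,5,6,7]
Step 11: ref 3 → HIT, frames=[3,5,6,7]
Total faults: 7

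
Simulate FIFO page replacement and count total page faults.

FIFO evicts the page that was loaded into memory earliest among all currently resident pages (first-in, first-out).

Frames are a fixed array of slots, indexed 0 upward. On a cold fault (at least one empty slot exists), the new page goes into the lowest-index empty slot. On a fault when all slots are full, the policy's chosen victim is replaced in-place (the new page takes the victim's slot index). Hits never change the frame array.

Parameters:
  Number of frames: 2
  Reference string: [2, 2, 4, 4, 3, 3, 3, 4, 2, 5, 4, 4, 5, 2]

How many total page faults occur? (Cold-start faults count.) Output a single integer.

Step 0: ref 2 → FAULT, frames=[2,-]
Step 1: ref 2 → HIT, frames=[2,-]
Step 2: ref 4 → FAULT, frames=[2,4]
Step 3: ref 4 → HIT, frames=[2,4]
Step 4: ref 3 → FAULT (evict 2), frames=[3,4]
Step 5: ref 3 → HIT, frames=[3,4]
Step 6: ref 3 → HIT, frames=[3,4]
Step 7: ref 4 → HIT, frames=[3,4]
Step 8: ref 2 → FAULT (evict 4), frames=[3,2]
Step 9: ref 5 → FAULT (evict 3), frames=[5,2]
Step 10: ref 4 → FAULT (evict 2), frames=[5,4]
Step 11: ref 4 → HIT, frames=[5,4]
Step 12: ref 5 → HIT, frames=[5,4]
Step 13: ref 2 → FAULT (evict 5), frames=[2,4]
Total faults: 7

Answer: 7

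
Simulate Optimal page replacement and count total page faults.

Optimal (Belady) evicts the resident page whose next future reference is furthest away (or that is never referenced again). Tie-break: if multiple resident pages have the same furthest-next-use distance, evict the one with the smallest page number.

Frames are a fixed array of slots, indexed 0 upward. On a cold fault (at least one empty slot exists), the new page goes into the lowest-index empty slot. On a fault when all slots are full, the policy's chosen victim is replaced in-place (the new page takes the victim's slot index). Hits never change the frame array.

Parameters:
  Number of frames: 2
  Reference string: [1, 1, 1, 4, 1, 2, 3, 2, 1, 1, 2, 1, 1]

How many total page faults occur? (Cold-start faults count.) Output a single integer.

Answer: 5

Derivation:
Step 0: ref 1 → FAULT, frames=[1,-]
Step 1: ref 1 → HIT, frames=[1,-]
Step 2: ref 1 → HIT, frames=[1,-]
Step 3: ref 4 → FAULT, frames=[1,4]
Step 4: ref 1 → HIT, frames=[1,4]
Step 5: ref 2 → FAULT (evict 4), frames=[1,2]
Step 6: ref 3 → FAULT (evict 1), frames=[3,2]
Step 7: ref 2 → HIT, frames=[3,2]
Step 8: ref 1 → FAULT (evict 3), frames=[1,2]
Step 9: ref 1 → HIT, frames=[1,2]
Step 10: ref 2 → HIT, frames=[1,2]
Step 11: ref 1 → HIT, frames=[1,2]
Step 12: ref 1 → HIT, frames=[1,2]
Total faults: 5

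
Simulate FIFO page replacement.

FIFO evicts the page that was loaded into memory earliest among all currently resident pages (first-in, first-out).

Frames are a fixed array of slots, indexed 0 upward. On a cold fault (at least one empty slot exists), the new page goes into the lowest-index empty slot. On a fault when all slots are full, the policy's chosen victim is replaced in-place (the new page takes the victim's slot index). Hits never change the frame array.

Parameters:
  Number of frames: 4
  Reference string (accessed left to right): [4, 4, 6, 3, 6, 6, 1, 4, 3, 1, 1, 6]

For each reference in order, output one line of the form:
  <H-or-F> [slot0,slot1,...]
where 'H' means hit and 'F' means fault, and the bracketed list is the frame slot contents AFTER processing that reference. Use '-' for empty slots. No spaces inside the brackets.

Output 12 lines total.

F [4,-,-,-]
H [4,-,-,-]
F [4,6,-,-]
F [4,6,3,-]
H [4,6,3,-]
H [4,6,3,-]
F [4,6,3,1]
H [4,6,3,1]
H [4,6,3,1]
H [4,6,3,1]
H [4,6,3,1]
H [4,6,3,1]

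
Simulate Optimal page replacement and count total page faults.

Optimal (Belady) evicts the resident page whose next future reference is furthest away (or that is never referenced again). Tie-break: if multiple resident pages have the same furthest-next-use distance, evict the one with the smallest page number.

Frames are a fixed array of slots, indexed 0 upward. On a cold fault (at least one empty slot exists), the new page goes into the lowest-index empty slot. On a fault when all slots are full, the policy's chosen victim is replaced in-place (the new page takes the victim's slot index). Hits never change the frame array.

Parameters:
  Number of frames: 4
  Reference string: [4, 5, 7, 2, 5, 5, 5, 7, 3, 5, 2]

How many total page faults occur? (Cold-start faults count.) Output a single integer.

Step 0: ref 4 → FAULT, frames=[4,-,-,-]
Step 1: ref 5 → FAULT, frames=[4,5,-,-]
Step 2: ref 7 → FAULT, frames=[4,5,7,-]
Step 3: ref 2 → FAULT, frames=[4,5,7,2]
Step 4: ref 5 → HIT, frames=[4,5,7,2]
Step 5: ref 5 → HIT, frames=[4,5,7,2]
Step 6: ref 5 → HIT, frames=[4,5,7,2]
Step 7: ref 7 → HIT, frames=[4,5,7,2]
Step 8: ref 3 → FAULT (evict 4), frames=[3,5,7,2]
Step 9: ref 5 → HIT, frames=[3,5,7,2]
Step 10: ref 2 → HIT, frames=[3,5,7,2]
Total faults: 5

Answer: 5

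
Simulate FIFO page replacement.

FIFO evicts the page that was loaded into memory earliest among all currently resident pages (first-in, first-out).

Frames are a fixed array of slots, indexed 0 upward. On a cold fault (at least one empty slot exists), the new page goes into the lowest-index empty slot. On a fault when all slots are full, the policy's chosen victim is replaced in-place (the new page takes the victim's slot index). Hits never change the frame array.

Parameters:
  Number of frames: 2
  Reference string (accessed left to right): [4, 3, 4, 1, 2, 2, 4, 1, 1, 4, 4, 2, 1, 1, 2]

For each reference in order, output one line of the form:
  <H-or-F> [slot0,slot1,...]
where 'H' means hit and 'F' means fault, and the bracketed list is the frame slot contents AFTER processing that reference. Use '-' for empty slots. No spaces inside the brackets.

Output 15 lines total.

F [4,-]
F [4,3]
H [4,3]
F [1,3]
F [1,2]
H [1,2]
F [4,2]
F [4,1]
H [4,1]
H [4,1]
H [4,1]
F [2,1]
H [2,1]
H [2,1]
H [2,1]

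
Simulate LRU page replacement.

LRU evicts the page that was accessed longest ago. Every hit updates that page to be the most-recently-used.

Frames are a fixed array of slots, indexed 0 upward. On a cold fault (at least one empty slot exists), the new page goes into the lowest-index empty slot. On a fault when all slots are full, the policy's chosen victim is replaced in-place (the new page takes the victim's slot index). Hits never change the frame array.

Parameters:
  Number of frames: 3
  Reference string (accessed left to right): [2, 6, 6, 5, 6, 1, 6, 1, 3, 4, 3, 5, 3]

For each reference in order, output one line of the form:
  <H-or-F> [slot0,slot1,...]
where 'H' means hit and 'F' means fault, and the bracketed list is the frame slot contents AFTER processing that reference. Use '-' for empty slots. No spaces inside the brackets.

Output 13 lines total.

F [2,-,-]
F [2,6,-]
H [2,6,-]
F [2,6,5]
H [2,6,5]
F [1,6,5]
H [1,6,5]
H [1,6,5]
F [1,6,3]
F [1,4,3]
H [1,4,3]
F [5,4,3]
H [5,4,3]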